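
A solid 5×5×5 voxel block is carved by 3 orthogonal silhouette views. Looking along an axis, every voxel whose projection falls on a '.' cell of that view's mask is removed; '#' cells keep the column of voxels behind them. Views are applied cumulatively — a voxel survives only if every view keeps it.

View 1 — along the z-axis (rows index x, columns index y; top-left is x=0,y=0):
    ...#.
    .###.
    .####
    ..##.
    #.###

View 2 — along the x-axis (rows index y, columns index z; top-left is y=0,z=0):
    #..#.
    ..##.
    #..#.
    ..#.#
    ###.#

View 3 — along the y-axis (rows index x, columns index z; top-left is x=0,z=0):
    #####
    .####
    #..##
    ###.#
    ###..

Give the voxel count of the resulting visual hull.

full grid |V| = 125
after view 1 [z-axis, 14 of 25 cells solid] → remaining = 70
after view 2 [x-axis, 12 of 25 cells solid] → remaining = 32
after view 3 [y-axis, 19 of 25 cells solid] → remaining = 22

22 voxels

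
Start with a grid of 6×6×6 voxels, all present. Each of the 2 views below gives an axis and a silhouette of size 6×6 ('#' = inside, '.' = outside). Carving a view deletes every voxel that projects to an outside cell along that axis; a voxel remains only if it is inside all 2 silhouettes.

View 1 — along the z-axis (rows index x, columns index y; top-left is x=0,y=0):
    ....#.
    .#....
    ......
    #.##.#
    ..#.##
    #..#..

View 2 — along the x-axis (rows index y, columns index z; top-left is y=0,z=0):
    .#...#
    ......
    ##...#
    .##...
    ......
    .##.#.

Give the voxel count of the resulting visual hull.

remaining voxels: 20

start: 6×6×6 = 216 voxels
[1] z-view keeps 11 columns → grid now 66
[2] x-view keeps 10 columns → grid now 20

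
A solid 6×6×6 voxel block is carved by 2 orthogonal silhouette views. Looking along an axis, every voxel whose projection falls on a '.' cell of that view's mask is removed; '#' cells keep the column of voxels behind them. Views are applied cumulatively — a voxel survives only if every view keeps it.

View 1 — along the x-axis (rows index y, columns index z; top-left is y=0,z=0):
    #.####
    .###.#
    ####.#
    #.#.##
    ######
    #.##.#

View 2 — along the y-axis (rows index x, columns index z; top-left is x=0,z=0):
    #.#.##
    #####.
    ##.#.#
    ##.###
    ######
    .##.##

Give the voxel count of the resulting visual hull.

voxel count = 129

start: 6×6×6 = 216 voxels
  1. axis=0 (YZ plane), |mask|=28  ⇒  voxels=168
  2. axis=1 (XZ plane), |mask|=28  ⇒  voxels=129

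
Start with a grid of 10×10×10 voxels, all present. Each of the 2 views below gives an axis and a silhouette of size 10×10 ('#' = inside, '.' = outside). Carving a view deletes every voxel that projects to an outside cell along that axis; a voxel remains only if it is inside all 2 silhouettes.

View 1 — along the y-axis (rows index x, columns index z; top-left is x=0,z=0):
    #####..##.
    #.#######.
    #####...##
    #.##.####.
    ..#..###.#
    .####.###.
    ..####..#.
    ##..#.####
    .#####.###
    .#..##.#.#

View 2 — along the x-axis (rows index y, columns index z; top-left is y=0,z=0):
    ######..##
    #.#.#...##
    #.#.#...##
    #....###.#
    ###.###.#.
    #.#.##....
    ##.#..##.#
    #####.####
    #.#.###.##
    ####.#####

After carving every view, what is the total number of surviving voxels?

|visual hull| = 422

full grid |V| = 1000
step 1: project along y, AND mask (66/100) → |grid| = 660
step 2: project along x, AND mask (65/100) → |grid| = 422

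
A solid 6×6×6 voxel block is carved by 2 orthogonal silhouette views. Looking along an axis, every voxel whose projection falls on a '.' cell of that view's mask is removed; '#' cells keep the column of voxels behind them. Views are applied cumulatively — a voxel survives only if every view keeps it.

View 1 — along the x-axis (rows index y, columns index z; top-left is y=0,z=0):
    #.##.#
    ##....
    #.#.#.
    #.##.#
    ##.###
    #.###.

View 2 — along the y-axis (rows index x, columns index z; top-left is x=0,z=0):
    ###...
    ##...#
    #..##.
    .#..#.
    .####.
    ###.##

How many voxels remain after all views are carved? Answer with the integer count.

remaining voxels: 72

full grid |V| = 216
step 1: project along x, AND mask (22/36) → |grid| = 132
step 2: project along y, AND mask (20/36) → |grid| = 72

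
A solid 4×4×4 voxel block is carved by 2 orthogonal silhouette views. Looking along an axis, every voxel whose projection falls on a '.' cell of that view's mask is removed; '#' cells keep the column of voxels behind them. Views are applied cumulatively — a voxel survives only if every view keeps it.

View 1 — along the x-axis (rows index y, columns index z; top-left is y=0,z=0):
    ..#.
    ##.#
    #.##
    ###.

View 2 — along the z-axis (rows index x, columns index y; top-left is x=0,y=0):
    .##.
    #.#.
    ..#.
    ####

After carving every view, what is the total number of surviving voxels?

voxel count = 23

start: 4×4×4 = 64 voxels
step 1: project along x, AND mask (10/16) → |grid| = 40
step 2: project along z, AND mask (9/16) → |grid| = 23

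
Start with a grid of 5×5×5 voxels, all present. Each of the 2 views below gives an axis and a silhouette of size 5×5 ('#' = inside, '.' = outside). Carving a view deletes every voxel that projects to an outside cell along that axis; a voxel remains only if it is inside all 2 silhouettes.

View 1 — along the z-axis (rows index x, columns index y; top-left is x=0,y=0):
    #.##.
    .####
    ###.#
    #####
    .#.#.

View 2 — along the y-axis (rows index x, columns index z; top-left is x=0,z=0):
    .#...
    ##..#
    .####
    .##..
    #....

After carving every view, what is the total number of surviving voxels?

|visual hull| = 43

full grid |V| = 125
step 1: project along z, AND mask (18/25) → |grid| = 90
step 2: project along y, AND mask (11/25) → |grid| = 43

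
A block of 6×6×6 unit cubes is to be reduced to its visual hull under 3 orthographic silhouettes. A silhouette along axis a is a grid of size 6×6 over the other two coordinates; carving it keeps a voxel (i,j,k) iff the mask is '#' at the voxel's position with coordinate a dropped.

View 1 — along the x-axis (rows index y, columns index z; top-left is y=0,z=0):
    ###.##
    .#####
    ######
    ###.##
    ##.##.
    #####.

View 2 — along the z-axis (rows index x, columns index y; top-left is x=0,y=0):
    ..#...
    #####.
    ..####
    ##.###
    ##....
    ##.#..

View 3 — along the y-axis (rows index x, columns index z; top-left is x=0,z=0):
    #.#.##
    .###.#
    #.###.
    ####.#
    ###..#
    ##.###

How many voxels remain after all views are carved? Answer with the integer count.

|visual hull| = 72

before carving: 216 voxels (6×6×6)
carve view 1 (along x, YZ-mask fill 30/36): 180 voxels remain
carve view 2 (along z, XY-mask fill 20/36): 100 voxels remain
carve view 3 (along y, XZ-mask fill 26/36): 72 voxels remain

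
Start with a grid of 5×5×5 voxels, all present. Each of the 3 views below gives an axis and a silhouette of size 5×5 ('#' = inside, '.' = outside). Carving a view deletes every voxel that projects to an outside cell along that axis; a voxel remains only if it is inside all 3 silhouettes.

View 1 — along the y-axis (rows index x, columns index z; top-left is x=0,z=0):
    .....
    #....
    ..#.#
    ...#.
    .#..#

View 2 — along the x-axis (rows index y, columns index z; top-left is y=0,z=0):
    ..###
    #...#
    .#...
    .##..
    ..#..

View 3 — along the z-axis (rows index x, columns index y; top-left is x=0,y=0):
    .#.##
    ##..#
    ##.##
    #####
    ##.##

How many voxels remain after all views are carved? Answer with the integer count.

start: 5×5×5 = 125 voxels
  1. axis=1 (XZ plane), |mask|=6  ⇒  voxels=30
  2. axis=0 (YZ plane), |mask|=9  ⇒  voxels=11
  3. axis=2 (XY plane), |mask|=19  ⇒  voxels=10

10 voxels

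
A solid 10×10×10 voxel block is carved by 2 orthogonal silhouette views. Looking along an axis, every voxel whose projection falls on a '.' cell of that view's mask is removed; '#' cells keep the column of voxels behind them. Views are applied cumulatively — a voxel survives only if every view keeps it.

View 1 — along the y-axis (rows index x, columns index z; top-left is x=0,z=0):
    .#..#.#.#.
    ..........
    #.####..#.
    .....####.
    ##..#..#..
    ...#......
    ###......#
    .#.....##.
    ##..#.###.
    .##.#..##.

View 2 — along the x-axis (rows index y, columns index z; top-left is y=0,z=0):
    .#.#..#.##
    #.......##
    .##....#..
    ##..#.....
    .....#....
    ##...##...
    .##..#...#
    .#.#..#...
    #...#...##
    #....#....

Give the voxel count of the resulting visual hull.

120 voxels

start: 10×10×10 = 1000 voxels
[1] y-view keeps 37 columns → grid now 370
[2] x-view keeps 32 columns → grid now 120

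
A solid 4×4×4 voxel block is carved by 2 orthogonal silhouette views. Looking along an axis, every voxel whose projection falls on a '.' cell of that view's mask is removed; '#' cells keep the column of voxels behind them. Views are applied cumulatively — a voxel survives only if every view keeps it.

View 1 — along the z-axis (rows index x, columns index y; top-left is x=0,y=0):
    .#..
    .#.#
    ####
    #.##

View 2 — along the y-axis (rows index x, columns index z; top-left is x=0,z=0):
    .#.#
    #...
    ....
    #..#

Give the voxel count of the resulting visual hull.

remaining voxels: 10

start: 4×4×4 = 64 voxels
V1 z: intersect with XY mask (10 set) -- 40 left
V2 y: intersect with XZ mask (5 set) -- 10 left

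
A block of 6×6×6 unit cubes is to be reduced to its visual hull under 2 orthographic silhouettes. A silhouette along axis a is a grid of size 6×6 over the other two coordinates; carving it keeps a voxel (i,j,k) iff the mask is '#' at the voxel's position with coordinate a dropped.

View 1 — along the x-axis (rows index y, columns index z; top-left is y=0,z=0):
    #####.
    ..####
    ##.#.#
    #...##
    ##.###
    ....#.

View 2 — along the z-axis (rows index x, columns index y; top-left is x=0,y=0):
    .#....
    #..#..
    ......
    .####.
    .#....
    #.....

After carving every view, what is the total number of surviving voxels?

before carving: 216 voxels (6×6×6)
carve view 1 (along x, YZ-mask fill 22/36): 132 voxels remain
carve view 2 (along z, XY-mask fill 9/36): 37 voxels remain

voxel count = 37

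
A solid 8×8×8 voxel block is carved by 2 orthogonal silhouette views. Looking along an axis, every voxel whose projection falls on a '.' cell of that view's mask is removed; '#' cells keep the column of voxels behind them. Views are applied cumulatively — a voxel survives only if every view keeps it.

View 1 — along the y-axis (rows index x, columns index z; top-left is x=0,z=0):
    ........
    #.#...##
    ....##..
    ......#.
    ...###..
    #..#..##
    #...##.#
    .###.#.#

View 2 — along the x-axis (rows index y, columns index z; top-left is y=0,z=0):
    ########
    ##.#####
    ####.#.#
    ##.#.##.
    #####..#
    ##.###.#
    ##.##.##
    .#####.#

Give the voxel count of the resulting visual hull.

|visual hull| = 143

initial block: 8^3 = 512
V1 y: intersect with XZ mask (23 set) -- 184 left
V2 x: intersect with YZ mask (50 set) -- 143 left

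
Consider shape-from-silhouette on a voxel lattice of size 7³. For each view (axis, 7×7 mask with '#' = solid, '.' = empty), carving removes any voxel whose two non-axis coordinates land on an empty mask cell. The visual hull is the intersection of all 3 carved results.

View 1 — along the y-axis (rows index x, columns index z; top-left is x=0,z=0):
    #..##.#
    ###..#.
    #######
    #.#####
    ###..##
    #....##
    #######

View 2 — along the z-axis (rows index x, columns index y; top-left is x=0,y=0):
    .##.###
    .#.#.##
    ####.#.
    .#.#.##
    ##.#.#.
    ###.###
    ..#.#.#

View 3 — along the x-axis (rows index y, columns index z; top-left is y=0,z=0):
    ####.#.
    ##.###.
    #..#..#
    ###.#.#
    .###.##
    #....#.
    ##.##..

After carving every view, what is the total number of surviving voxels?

voxel count = 91

start: 7×7×7 = 343 voxels
after view 1 [y-axis, 36 of 49 cells solid] → remaining = 252
after view 2 [z-axis, 31 of 49 cells solid] → remaining = 154
after view 3 [x-axis, 29 of 49 cells solid] → remaining = 91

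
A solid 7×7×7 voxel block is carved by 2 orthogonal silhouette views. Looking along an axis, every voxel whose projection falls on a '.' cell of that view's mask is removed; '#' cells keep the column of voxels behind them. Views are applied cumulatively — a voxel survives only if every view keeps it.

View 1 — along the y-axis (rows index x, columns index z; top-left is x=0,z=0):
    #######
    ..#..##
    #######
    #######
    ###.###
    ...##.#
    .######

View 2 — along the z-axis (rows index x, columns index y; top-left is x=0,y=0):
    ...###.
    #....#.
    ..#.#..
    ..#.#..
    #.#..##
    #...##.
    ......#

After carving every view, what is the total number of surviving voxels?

remaining voxels: 94

before carving: 343 voxels (7×7×7)
step 1: project along y, AND mask (39/49) → |grid| = 273
step 2: project along z, AND mask (17/49) → |grid| = 94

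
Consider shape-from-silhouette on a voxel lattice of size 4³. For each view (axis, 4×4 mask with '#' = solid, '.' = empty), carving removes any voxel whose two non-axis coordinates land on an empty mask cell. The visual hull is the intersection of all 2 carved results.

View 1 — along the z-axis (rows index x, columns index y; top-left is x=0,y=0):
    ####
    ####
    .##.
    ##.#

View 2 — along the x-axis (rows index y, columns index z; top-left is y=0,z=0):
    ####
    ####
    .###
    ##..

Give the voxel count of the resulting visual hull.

before carving: 64 voxels (4×4×4)
after view 1 [z-axis, 13 of 16 cells solid] → remaining = 52
after view 2 [x-axis, 13 of 16 cells solid] → remaining = 43

|visual hull| = 43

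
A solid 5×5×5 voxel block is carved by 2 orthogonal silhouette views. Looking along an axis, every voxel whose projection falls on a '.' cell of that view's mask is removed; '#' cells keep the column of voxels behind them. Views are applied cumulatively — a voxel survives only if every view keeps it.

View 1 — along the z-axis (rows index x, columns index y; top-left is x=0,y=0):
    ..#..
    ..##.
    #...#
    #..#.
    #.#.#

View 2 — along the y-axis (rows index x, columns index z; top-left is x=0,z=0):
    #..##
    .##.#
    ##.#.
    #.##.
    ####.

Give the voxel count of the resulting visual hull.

full grid |V| = 125
[1] z-view keeps 10 columns → grid now 50
[2] y-view keeps 16 columns → grid now 33

remaining voxels: 33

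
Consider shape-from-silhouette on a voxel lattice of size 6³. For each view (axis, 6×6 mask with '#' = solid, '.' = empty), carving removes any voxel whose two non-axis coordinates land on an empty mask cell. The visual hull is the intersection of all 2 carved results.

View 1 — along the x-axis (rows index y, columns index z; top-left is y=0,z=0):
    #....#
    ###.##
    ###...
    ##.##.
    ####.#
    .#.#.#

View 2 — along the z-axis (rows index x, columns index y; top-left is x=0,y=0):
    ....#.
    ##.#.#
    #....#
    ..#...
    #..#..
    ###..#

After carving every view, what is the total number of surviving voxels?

46 voxels

start: 6×6×6 = 216 voxels
[1] x-view keeps 22 columns → grid now 132
[2] z-view keeps 14 columns → grid now 46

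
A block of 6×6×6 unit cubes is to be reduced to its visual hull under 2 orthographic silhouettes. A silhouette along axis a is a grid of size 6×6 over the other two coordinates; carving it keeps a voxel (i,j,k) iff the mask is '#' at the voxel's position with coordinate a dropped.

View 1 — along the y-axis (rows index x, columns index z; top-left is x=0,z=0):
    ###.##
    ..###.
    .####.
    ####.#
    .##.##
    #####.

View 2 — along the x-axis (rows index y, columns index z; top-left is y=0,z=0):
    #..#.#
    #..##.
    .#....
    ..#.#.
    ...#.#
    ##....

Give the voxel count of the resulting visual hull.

before carving: 216 voxels (6×6×6)
[1] y-view keeps 26 columns → grid now 156
[2] x-view keeps 13 columns → grid now 53

|visual hull| = 53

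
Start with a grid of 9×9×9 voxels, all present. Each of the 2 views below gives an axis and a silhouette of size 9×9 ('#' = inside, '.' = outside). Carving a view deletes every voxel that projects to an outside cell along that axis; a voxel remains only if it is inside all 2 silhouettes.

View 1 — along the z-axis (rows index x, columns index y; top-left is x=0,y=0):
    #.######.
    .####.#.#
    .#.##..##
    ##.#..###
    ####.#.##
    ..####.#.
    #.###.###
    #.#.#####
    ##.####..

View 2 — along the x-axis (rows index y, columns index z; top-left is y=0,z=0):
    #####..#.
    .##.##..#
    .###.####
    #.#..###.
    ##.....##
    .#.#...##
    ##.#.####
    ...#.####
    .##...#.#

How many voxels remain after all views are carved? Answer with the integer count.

|visual hull| = 292

full grid |V| = 729
step 1: project along z, AND mask (56/81) → |grid| = 504
step 2: project along x, AND mask (47/81) → |grid| = 292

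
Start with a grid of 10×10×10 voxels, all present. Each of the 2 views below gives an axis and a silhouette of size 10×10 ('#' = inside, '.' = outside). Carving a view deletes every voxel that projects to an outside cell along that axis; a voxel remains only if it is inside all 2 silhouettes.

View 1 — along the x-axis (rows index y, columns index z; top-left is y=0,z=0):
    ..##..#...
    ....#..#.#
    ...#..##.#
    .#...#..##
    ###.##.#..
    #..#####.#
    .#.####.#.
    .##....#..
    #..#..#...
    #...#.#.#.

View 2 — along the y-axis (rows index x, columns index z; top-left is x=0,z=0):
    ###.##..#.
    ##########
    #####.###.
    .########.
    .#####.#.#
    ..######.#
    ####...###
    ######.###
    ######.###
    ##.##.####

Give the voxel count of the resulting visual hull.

initial block: 10^3 = 1000
after view 1 [x-axis, 43 of 100 cells solid] → remaining = 430
after view 2 [y-axis, 79 of 100 cells solid] → remaining = 336

remaining voxels: 336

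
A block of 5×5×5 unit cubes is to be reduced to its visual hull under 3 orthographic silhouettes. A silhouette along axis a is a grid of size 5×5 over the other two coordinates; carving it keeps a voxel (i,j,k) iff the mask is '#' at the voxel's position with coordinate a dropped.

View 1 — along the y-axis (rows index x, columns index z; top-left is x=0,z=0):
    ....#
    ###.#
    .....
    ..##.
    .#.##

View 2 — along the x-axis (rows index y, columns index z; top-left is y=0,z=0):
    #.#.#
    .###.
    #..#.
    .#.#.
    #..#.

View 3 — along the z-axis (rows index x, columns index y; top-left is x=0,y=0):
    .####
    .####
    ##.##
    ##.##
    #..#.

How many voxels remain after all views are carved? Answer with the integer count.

remaining voxels: 13

start: 5×5×5 = 125 voxels
  1. axis=1 (XZ plane), |mask|=10  ⇒  voxels=50
  2. axis=0 (YZ plane), |mask|=12  ⇒  voxels=22
  3. axis=2 (XY plane), |mask|=18  ⇒  voxels=13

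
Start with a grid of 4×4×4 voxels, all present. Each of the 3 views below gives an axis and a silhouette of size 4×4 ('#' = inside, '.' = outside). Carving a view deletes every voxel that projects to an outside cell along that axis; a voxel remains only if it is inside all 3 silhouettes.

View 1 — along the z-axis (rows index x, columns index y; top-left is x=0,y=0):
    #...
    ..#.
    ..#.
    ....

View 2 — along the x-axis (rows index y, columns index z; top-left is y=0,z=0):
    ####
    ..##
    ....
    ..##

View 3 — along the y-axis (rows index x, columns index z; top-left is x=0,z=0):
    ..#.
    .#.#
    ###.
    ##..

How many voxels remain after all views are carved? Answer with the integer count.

voxel count = 1

start: 4×4×4 = 64 voxels
  1. axis=2 (XY plane), |mask|=3  ⇒  voxels=12
  2. axis=0 (YZ plane), |mask|=8  ⇒  voxels=4
  3. axis=1 (XZ plane), |mask|=8  ⇒  voxels=1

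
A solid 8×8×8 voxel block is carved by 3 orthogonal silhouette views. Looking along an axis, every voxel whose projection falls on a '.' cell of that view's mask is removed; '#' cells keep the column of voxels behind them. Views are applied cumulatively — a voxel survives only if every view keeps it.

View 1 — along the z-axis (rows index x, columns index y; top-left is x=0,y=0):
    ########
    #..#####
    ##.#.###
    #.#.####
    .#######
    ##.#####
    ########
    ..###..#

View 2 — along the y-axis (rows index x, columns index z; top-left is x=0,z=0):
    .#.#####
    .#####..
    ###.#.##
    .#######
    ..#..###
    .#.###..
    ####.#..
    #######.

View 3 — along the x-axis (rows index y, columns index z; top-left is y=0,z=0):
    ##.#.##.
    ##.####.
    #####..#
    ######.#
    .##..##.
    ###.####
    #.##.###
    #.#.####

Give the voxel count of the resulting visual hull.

before carving: 512 voxels (8×8×8)
[1] z-view keeps 52 columns → grid now 416
[2] y-view keeps 44 columns → grid now 280
[3] x-view keeps 47 columns → grid now 204

voxel count = 204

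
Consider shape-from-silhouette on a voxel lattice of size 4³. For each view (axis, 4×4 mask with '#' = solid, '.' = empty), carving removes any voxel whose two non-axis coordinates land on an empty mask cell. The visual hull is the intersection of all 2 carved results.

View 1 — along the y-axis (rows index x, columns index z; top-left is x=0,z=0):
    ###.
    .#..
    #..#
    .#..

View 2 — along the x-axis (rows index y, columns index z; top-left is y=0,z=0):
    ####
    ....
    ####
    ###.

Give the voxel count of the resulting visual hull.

start: 4×4×4 = 64 voxels
  1. axis=1 (XZ plane), |mask|=7  ⇒  voxels=28
  2. axis=0 (YZ plane), |mask|=11  ⇒  voxels=20

voxel count = 20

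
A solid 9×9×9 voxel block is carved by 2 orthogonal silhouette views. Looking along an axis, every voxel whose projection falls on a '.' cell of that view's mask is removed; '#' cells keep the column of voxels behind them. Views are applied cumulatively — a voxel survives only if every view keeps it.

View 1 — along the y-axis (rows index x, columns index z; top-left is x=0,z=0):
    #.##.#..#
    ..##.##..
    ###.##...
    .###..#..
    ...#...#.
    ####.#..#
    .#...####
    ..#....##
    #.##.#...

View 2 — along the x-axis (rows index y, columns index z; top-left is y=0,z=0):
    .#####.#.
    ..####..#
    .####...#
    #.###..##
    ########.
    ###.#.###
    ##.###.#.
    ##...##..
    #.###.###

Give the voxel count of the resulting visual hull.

remaining voxels: 227

full grid |V| = 729
after view 1 [y-axis, 38 of 81 cells solid] → remaining = 342
after view 2 [x-axis, 54 of 81 cells solid] → remaining = 227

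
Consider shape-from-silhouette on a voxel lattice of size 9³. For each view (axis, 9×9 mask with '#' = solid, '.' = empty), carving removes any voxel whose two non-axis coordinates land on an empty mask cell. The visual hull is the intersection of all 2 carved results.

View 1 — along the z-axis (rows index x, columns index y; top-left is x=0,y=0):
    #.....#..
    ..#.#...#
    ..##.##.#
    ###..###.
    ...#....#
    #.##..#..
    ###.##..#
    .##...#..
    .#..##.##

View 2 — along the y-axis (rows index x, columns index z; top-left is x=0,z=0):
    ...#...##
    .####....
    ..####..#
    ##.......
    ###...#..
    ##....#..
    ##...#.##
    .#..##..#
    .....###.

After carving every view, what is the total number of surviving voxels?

before carving: 729 voxels (9×9×9)
[1] z-view keeps 36 columns → grid now 324
[2] y-view keeps 33 columns → grid now 132

|visual hull| = 132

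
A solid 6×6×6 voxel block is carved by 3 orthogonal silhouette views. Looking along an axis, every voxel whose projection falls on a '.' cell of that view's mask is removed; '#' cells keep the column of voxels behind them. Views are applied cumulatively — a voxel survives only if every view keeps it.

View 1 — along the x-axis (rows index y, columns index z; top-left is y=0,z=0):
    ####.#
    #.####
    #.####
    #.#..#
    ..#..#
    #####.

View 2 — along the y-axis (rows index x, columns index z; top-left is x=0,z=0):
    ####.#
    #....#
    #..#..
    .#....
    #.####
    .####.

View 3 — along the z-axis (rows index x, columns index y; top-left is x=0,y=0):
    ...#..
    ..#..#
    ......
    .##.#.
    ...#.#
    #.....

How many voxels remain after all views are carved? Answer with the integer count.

full grid |V| = 216
  1. axis=0 (YZ plane), |mask|=25  ⇒  voxels=150
  2. axis=1 (XZ plane), |mask|=19  ⇒  voxels=81
  3. axis=2 (XY plane), |mask|=9  ⇒  voxels=16

remaining voxels: 16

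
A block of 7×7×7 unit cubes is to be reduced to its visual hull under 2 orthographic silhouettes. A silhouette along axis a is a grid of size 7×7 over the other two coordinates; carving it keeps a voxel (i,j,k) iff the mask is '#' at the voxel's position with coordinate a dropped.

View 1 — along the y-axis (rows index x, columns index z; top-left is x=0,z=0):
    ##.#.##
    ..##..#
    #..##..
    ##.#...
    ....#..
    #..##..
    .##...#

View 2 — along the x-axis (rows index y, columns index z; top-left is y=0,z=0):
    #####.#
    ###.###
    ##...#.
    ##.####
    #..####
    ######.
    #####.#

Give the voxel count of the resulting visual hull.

full grid |V| = 343
step 1: project along y, AND mask (21/49) → |grid| = 147
step 2: project along x, AND mask (38/49) → |grid| = 117

remaining voxels: 117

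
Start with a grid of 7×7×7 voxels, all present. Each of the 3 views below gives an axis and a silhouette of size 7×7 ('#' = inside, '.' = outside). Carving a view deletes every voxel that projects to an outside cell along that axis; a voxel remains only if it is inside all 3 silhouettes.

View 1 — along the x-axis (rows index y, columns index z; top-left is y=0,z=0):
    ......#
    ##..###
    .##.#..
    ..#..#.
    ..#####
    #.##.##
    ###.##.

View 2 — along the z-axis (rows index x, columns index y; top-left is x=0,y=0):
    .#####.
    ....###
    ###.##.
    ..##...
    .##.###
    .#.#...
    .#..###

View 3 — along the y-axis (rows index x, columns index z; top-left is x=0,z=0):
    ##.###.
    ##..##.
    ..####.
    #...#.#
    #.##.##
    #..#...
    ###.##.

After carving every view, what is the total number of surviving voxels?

full grid |V| = 343
step 1: project along x, AND mask (26/49) → |grid| = 182
step 2: project along z, AND mask (26/49) → |grid| = 109
step 3: project along y, AND mask (28/49) → |grid| = 65

remaining voxels: 65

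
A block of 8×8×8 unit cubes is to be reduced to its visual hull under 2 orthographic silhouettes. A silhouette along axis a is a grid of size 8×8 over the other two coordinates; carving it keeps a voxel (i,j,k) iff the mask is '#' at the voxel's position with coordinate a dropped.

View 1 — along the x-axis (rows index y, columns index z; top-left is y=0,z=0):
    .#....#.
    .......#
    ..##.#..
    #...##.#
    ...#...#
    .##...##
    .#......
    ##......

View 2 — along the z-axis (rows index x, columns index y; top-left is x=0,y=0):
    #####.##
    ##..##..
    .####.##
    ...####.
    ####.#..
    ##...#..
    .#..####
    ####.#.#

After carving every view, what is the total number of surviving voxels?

|visual hull| = 95

before carving: 512 voxels (8×8×8)
V1 x: intersect with YZ mask (19 set) -- 152 left
V2 z: intersect with XY mask (40 set) -- 95 left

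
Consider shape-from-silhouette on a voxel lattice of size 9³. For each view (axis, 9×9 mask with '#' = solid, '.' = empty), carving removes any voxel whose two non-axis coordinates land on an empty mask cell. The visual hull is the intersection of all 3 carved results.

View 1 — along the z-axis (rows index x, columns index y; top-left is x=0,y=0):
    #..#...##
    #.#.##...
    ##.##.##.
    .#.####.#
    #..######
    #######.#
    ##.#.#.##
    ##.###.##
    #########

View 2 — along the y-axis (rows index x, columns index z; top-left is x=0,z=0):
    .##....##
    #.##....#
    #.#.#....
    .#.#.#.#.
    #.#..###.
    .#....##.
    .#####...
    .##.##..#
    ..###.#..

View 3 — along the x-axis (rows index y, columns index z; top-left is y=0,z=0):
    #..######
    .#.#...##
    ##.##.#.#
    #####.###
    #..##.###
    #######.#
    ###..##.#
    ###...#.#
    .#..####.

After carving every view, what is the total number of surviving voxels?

start: 9×9×9 = 729 voxels
[1] z-view keeps 57 columns → grid now 513
[2] y-view keeps 37 columns → grid now 234
[3] x-view keeps 55 columns → grid now 159

159 voxels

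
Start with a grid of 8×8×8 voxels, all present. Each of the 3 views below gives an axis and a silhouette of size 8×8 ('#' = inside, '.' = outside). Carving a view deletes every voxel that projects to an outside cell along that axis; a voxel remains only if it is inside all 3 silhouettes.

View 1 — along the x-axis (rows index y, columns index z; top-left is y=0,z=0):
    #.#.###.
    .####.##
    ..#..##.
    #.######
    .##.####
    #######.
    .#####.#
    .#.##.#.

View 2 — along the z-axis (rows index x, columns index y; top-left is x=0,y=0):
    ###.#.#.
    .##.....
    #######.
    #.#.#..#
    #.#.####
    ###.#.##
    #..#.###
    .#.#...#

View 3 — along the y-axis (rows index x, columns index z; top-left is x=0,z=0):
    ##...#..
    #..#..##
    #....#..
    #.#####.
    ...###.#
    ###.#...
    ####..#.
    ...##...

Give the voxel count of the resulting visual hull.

start: 8×8×8 = 512 voxels
after view 1 [x-axis, 44 of 64 cells solid] → remaining = 352
after view 2 [z-axis, 38 of 64 cells solid] → remaining = 200
after view 3 [y-axis, 30 of 64 cells solid] → remaining = 90

90 voxels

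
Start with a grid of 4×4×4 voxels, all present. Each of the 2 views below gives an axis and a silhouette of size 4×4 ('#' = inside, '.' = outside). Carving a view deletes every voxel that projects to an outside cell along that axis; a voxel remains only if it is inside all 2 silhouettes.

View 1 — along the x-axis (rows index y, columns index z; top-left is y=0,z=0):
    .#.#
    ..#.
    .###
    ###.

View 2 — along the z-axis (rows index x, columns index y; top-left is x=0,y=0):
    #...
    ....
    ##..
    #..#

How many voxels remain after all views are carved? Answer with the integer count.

10 voxels

before carving: 64 voxels (4×4×4)
V1 x: intersect with YZ mask (9 set) -- 36 left
V2 z: intersect with XY mask (5 set) -- 10 left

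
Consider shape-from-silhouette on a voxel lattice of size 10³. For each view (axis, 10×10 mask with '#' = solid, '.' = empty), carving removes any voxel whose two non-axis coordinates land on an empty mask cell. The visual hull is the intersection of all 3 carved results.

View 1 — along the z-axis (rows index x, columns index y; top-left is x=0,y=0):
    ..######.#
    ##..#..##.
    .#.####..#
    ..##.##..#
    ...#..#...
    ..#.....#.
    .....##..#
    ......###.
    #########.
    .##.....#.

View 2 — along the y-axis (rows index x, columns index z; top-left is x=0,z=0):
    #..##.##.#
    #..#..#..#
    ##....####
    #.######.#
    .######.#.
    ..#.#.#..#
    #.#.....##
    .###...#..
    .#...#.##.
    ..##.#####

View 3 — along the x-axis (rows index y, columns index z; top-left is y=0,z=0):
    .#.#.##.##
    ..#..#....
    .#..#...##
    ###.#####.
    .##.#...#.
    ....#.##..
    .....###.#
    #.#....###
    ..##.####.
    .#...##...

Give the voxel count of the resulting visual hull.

voxel count = 104

initial block: 10^3 = 1000
V1 z: intersect with XY mask (45 set) -- 450 left
V2 y: intersect with XZ mask (54 set) -- 241 left
V3 x: intersect with YZ mask (45 set) -- 104 left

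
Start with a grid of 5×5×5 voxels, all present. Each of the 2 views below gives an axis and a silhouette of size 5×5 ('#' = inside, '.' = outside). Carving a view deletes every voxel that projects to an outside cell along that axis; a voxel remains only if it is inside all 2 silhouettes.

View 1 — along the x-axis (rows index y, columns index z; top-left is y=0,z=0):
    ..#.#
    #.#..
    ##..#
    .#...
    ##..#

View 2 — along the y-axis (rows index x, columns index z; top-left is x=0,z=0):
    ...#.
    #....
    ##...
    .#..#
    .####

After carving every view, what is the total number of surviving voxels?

|visual hull| = 23

initial block: 5^3 = 125
V1 x: intersect with YZ mask (11 set) -- 55 left
V2 y: intersect with XZ mask (10 set) -- 23 left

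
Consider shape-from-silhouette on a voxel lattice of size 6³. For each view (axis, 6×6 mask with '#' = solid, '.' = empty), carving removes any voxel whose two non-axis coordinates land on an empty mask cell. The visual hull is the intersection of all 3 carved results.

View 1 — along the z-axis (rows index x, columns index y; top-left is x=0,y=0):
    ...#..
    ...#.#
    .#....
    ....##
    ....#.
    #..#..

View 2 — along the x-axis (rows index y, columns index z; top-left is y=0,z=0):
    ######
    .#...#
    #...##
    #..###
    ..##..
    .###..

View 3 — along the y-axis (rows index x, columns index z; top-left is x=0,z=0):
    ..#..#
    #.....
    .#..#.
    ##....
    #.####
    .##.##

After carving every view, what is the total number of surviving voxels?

start: 6×6×6 = 216 voxels
after view 1 [z-axis, 9 of 36 cells solid] → remaining = 54
after view 2 [x-axis, 20 of 36 cells solid] → remaining = 30
after view 3 [y-axis, 16 of 36 cells solid] → remaining = 12

12 voxels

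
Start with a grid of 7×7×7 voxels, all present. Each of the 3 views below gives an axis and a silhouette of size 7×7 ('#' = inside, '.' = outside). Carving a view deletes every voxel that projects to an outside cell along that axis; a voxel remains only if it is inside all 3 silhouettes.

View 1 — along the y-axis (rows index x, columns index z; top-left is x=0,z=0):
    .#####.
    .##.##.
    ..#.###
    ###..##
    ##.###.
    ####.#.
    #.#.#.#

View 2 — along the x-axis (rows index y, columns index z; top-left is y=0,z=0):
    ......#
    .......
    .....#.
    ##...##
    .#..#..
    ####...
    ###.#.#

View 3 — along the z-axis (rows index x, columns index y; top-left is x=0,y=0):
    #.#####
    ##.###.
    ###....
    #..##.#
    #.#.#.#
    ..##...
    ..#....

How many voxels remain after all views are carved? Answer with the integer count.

before carving: 343 voxels (7×7×7)
V1 y: intersect with XZ mask (32 set) -- 224 left
V2 x: intersect with YZ mask (17 set) -- 78 left
V3 z: intersect with XY mask (25 set) -- 39 left

|visual hull| = 39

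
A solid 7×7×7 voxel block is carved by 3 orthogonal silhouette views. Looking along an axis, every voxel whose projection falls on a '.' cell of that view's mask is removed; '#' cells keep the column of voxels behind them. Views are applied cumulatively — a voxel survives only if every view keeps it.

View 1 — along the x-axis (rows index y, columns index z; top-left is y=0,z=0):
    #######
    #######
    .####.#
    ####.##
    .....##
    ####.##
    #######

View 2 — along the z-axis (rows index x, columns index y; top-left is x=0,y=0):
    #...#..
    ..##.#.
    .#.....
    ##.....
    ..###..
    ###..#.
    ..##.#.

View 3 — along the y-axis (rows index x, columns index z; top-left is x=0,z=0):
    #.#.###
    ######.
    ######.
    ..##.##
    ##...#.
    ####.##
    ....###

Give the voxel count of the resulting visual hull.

68 voxels

before carving: 343 voxels (7×7×7)
  1. axis=0 (YZ plane), |mask|=40  ⇒  voxels=280
  2. axis=2 (XY plane), |mask|=18  ⇒  voxels=102
  3. axis=1 (XZ plane), |mask|=33  ⇒  voxels=68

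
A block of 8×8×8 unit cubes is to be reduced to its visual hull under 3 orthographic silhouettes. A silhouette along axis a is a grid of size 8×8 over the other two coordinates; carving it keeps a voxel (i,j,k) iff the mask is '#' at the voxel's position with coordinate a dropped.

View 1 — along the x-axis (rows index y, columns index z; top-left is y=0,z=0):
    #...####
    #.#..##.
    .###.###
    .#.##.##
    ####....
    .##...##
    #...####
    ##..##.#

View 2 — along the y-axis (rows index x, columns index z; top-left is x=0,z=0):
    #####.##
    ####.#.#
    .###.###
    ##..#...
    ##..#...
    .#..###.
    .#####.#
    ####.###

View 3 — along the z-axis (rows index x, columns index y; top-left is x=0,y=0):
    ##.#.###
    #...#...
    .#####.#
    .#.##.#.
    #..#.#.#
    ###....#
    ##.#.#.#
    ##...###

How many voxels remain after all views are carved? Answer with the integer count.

start: 8×8×8 = 512 voxels
  1. axis=0 (YZ plane), |mask|=38  ⇒  voxels=304
  2. axis=1 (XZ plane), |mask|=42  ⇒  voxels=199
  3. axis=2 (XY plane), |mask|=36  ⇒  voxels=116

voxel count = 116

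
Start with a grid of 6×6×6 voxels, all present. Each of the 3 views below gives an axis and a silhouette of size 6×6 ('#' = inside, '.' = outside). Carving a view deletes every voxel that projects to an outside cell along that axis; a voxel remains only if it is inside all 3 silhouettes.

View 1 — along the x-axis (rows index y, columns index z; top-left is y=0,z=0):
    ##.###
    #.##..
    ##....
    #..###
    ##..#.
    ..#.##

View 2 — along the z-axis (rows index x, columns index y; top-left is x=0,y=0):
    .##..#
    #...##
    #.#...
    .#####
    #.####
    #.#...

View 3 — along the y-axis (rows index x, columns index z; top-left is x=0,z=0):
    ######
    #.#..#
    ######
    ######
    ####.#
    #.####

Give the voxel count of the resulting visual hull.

before carving: 216 voxels (6×6×6)
step 1: project along x, AND mask (20/36) → |grid| = 120
step 2: project along z, AND mask (20/36) → |grid| = 65
step 3: project along y, AND mask (31/36) → |grid| = 53

|visual hull| = 53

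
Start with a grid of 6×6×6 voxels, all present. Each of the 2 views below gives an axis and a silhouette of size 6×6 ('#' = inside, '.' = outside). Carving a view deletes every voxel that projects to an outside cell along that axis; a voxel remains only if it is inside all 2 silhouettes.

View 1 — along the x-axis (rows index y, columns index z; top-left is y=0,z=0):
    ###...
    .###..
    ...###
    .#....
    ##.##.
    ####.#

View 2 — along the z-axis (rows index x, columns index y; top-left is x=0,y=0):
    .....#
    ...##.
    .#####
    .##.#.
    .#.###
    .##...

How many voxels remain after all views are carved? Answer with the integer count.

start: 6×6×6 = 216 voxels
carve view 1 (along x, YZ-mask fill 19/36): 114 voxels remain
carve view 2 (along z, XY-mask fill 17/36): 55 voxels remain

voxel count = 55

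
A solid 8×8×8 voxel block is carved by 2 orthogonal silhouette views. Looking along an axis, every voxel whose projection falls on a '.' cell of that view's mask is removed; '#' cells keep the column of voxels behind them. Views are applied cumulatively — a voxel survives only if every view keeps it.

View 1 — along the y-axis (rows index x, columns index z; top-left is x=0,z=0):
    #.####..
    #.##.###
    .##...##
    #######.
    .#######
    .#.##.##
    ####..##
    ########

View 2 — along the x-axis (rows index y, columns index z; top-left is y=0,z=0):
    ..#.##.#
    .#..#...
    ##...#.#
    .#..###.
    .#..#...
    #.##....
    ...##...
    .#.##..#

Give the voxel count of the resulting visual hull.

|visual hull| = 145

initial block: 8^3 = 512
carve view 1 (along y, XZ-mask fill 48/64): 384 voxels remain
carve view 2 (along x, YZ-mask fill 25/64): 145 voxels remain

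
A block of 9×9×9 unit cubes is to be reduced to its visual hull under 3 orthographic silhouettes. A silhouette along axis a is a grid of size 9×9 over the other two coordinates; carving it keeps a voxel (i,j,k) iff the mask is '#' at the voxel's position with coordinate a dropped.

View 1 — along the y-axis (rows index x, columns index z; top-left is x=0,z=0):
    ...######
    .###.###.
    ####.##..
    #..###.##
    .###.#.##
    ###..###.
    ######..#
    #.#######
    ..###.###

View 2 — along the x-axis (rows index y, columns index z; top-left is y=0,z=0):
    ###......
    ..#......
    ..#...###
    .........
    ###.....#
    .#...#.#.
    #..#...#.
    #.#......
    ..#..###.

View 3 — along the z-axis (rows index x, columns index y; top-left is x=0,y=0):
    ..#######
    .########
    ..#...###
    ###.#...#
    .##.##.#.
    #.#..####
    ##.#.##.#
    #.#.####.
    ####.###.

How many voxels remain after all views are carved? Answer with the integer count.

full grid |V| = 729
V1 y: intersect with XZ mask (57 set) -- 513 left
V2 x: intersect with YZ mask (24 set) -- 153 left
V3 z: intersect with XY mask (54 set) -- 107 left

107 voxels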